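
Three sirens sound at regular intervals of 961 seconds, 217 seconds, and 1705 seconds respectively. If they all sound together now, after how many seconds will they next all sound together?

The first simultaneous occurrence is after LCM of the individual periods.
961 = 31^2
217 = 7 × 31
1705 = 5 × 11 × 31
LCM(961, 217, 1705) = 5 × 7 × 11 × 31^2 = 369985.

369985 seconds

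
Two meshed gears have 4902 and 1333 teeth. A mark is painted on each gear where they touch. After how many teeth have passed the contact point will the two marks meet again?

We need the least common multiple of the intervals.
4902 = 2 × 3 × 19 × 43
1333 = 31 × 43
LCM(4902, 1333) = 2 × 3 × 19 × 31 × 43 = 151962.

151962 teeth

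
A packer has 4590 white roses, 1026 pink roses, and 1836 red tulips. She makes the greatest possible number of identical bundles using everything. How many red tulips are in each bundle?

34

Number of bundles = gcd(4590, 1026, 1836).
4590 = 2 × 3^3 × 5 × 17
1026 = 2 × 3^3 × 19
1836 = 2^2 × 3^3 × 17
gcd(4590, 1026, 1836) = 2 × 3^3 = 54.
red tulips per bundle = 1836 / 54 = 34.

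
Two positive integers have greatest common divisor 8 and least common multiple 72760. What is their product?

582080

For any two positive integers, gcd × lcm = product = 8 × 72760 = 582080.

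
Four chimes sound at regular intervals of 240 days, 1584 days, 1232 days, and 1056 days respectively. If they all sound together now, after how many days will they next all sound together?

They coincide at every common multiple of the periods; the first is the LCM.
240 = 2^4 × 3 × 5
1584 = 2^4 × 3^2 × 11
1232 = 2^4 × 7 × 11
1056 = 2^5 × 3 × 11
LCM(240, 1584, 1232, 1056) = 2^5 × 3^2 × 5 × 7 × 11 = 110880.

110880 days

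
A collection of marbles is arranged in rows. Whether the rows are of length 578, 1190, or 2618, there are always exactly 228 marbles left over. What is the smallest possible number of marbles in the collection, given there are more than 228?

222758

N − 228 must be a common multiple of 578, 1190, and 2618.
578 = 2 × 17^2
1190 = 2 × 5 × 7 × 17
2618 = 2 × 7 × 11 × 17
LCM(578, 1190, 2618) = 2 × 5 × 7 × 11 × 17^2 = 222530.
Smallest N > 228 is LCM + 228 = 222530 + 228 = 222758.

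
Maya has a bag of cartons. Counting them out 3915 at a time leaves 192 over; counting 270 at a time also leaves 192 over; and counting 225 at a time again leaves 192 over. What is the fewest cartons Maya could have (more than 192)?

N − 192 must be a common multiple of 3915, 270, and 225.
3915 = 3^3 × 5 × 29
270 = 2 × 3^3 × 5
225 = 3^2 × 5^2
LCM(3915, 270, 225) = 2 × 3^3 × 5^2 × 29 = 39150.
Smallest N > 192 is LCM + 192 = 39150 + 192 = 39342.

39342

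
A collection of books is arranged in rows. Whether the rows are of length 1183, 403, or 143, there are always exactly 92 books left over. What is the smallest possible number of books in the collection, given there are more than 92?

N − 92 must be a common multiple of 1183, 403, and 143.
1183 = 7 × 13^2
403 = 13 × 31
143 = 11 × 13
LCM(1183, 403, 143) = 7 × 11 × 13^2 × 31 = 403403.
Smallest N > 92 is LCM + 92 = 403403 + 92 = 403495.

403495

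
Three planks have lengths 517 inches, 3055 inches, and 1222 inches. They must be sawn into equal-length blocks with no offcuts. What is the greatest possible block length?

47 inches

The block length must divide every plank, so the greatest is gcd(517, 3055, 1222).
517 = 11 × 47
3055 = 5 × 13 × 47
1222 = 2 × 13 × 47
gcd(517, 3055, 1222) = 47.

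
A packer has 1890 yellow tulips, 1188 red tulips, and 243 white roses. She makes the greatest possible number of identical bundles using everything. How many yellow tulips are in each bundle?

Number of bundles = gcd(1890, 1188, 243).
1890 = 2 × 3^3 × 5 × 7
1188 = 2^2 × 3^3 × 11
243 = 3^5
gcd(1890, 1188, 243) = 3^3 = 27.
yellow tulips per bundle = 1890 / 27 = 70.

70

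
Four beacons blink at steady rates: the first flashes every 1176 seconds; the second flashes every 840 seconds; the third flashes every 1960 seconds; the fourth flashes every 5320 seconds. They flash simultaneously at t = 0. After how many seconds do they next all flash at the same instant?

They coincide at every common multiple of the periods; the first is the LCM.
1176 = 2^3 × 3 × 7^2
840 = 2^3 × 3 × 5 × 7
1960 = 2^3 × 5 × 7^2
5320 = 2^3 × 5 × 7 × 19
LCM(1176, 840, 1960, 5320) = 2^3 × 3 × 5 × 7^2 × 19 = 111720.

111720 seconds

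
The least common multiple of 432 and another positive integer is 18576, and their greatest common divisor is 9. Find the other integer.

gcd × lcm = product of the two integers, so the other integer is (9 × 18576) / 432 = 387.

387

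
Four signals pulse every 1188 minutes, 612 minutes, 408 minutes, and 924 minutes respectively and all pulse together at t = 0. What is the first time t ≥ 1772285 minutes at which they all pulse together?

1979208 minutes

Joint pulses occur at multiples of LCM(1188, 612, 408, 924).
1188 = 2^2 × 3^3 × 11
612 = 2^2 × 3^2 × 17
408 = 2^3 × 3 × 17
924 = 2^2 × 3 × 7 × 11
LCM(1188, 612, 408, 924) = 2^3 × 3^3 × 7 × 11 × 17 = 282744.
Smallest multiple of 282744 that is ≥ 1772285: ⌈1772285/282744⌉ × 282744 = 7 × 282744 = 1979208.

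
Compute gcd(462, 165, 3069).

33

462 = 2 × 3 × 7 × 11
165 = 3 × 5 × 11
3069 = 3^2 × 11 × 31
gcd(462, 165, 3069) = 3 × 11 = 33.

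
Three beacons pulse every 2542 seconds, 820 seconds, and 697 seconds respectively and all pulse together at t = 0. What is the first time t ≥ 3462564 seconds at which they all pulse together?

3889260 seconds

Joint pulses occur at multiples of LCM(2542, 820, 697).
2542 = 2 × 31 × 41
820 = 2^2 × 5 × 41
697 = 17 × 41
LCM(2542, 820, 697) = 2^2 × 5 × 17 × 31 × 41 = 432140.
Smallest multiple of 432140 that is ≥ 3462564: ⌈3462564/432140⌉ × 432140 = 9 × 432140 = 3889260.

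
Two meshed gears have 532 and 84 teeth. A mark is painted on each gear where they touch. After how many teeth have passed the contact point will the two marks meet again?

1596 teeth

The first simultaneous occurrence is after LCM of the individual periods.
532 = 2^2 × 7 × 19
84 = 2^2 × 3 × 7
LCM(532, 84) = 2^2 × 3 × 7 × 19 = 1596.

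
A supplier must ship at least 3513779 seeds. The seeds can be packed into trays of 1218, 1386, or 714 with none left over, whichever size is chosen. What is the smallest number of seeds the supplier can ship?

4099788

The number of seeds must be a common multiple of 1218, 1386, and 714, so a multiple of their LCM.
1218 = 2 × 3 × 7 × 29
1386 = 2 × 3^2 × 7 × 11
714 = 2 × 3 × 7 × 17
LCM(1218, 1386, 714) = 2 × 3^2 × 7 × 11 × 17 × 29 = 683298.
Smallest multiple of 683298 that is ≥ 3513779: ⌈3513779/683298⌉ × 683298 = 6 × 683298 = 4099788.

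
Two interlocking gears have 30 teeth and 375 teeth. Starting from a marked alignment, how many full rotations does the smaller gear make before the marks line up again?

25 rotations

The first common completion time is the LCM of the periods.
30 = 2 × 3 × 5
375 = 3 × 5^3
LCM(30, 375) = 2 × 3 × 5^3 = 750.
Rotations for period 30: 750 / 30 = 25.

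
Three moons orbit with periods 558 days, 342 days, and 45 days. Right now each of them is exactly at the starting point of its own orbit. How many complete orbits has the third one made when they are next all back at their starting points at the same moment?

1178 orbits

All finish a whole number of cycles simultaneously at t = LCM of the periods.
558 = 2 × 3^2 × 31
342 = 2 × 3^2 × 19
45 = 3^2 × 5
LCM(558, 342, 45) = 2 × 3^2 × 5 × 19 × 31 = 53010.
Orbits for period 45: 53010 / 45 = 1178.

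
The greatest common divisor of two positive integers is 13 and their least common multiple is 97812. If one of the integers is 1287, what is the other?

988

For two integers, gcd × lcm = product, so the other is (13 × 97812) / 1287 = 1271556 / 1287 = 988.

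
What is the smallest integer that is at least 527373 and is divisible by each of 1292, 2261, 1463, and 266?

596904

The integer must be a common multiple of 1292, 2261, 1463, and 266, so a multiple of their LCM.
1292 = 2^2 × 17 × 19
2261 = 7 × 17 × 19
1463 = 7 × 11 × 19
266 = 2 × 7 × 19
LCM(1292, 2261, 1463, 266) = 2^2 × 7 × 11 × 17 × 19 = 99484.
Smallest multiple of 99484 that is ≥ 527373: ⌈527373/99484⌉ × 99484 = 6 × 99484 = 596904.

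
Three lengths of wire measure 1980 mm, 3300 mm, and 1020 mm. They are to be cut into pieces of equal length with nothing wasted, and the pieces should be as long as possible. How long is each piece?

Each piece length must divide every original length, so the longest possible is gcd(1980, 3300, 1020).
1980 = 2^2 × 3^2 × 5 × 11
3300 = 2^2 × 3 × 5^2 × 11
1020 = 2^2 × 3 × 5 × 17
gcd(1980, 3300, 1020) = 2^2 × 3 × 5 = 60.

60 mm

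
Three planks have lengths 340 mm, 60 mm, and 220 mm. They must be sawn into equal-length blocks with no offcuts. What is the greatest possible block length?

20 mm

This is the greatest common divisor of 340, 60, and 220.
340 = 2^2 × 5 × 17
60 = 2^2 × 3 × 5
220 = 2^2 × 5 × 11
gcd(340, 60, 220) = 2^2 × 5 = 20.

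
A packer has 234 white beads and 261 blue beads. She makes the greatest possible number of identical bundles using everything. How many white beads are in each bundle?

Number of bundles = gcd(234, 261).
234 = 2 × 3^2 × 13
261 = 3^2 × 29
gcd(234, 261) = 3^2 = 9.
white beads per bundle = 234 / 9 = 26.

26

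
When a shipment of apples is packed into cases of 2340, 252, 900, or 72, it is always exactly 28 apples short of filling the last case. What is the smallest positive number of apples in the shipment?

Being 28 short of a full case of size k means N ≡ −28 (mod k), i.e. N + 28 is a multiple of each size.
2340 = 2^2 × 3^2 × 5 × 13
252 = 2^2 × 3^2 × 7
900 = 2^2 × 3^2 × 5^2
72 = 2^3 × 3^2
LCM(2340, 252, 900, 72) = 2^3 × 3^2 × 5^2 × 7 × 13 = 163800.
Smallest positive N is 163800 − 28 = 163772.

163772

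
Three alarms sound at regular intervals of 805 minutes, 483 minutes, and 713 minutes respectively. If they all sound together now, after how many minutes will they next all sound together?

74865 minutes

The first simultaneous occurrence is after LCM of the individual periods.
805 = 5 × 7 × 23
483 = 3 × 7 × 23
713 = 23 × 31
LCM(805, 483, 713) = 3 × 5 × 7 × 23 × 31 = 74865.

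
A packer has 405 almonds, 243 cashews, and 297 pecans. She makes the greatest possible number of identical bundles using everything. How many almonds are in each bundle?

Number of bundles = gcd(405, 243, 297).
405 = 3^4 × 5
243 = 3^5
297 = 3^3 × 11
gcd(405, 243, 297) = 3^3 = 27.
almonds per bundle = 405 / 27 = 15.

15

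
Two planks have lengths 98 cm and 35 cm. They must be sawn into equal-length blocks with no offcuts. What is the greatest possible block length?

By the Euclidean algorithm:
98 = 2 × 35 + 28
35 = 1 × 28 + 7
28 = 4 × 7 + 0
gcd(98, 35) = 7.

7 cm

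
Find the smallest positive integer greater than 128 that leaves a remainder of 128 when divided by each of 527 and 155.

N − 128 must be a common multiple of 527 and 155.
527 = 17 × 31
155 = 5 × 31
LCM(527, 155) = 5 × 17 × 31 = 2635.
Smallest N > 128 is LCM + 128 = 2635 + 128 = 2763.

2763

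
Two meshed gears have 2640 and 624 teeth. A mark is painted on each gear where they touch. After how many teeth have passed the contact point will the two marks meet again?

The first simultaneous occurrence is after LCM of the individual periods.
2640 = 2^4 × 3 × 5 × 11
624 = 2^4 × 3 × 13
LCM(2640, 624) = 2^4 × 3 × 5 × 11 × 13 = 34320.

34320 teeth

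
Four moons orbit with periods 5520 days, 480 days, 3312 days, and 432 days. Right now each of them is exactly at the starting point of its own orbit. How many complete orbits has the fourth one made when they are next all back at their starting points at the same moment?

All finish a whole number of cycles simultaneously at t = LCM of the periods.
5520 = 2^4 × 3 × 5 × 23
480 = 2^5 × 3 × 5
3312 = 2^4 × 3^2 × 23
432 = 2^4 × 3^3
LCM(5520, 480, 3312, 432) = 2^5 × 3^3 × 5 × 23 = 99360.
Orbits for period 432: 99360 / 432 = 230.

230 orbits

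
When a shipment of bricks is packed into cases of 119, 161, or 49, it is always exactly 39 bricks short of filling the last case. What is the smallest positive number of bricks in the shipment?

Being 39 short of a full case of size k means N ≡ −39 (mod k), i.e. N + 39 is a multiple of each size.
119 = 7 × 17
161 = 7 × 23
49 = 7^2
LCM(119, 161, 49) = 7^2 × 17 × 23 = 19159.
Smallest positive N is 19159 − 39 = 19120.

19120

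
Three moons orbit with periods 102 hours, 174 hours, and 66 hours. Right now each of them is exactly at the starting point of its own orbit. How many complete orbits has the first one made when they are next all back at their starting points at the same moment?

They are all back at their starting positions together after one LCM of the periods.
102 = 2 × 3 × 17
174 = 2 × 3 × 29
66 = 2 × 3 × 11
LCM(102, 174, 66) = 2 × 3 × 11 × 17 × 29 = 32538.
Orbits for period 102: 32538 / 102 = 319.

319 orbits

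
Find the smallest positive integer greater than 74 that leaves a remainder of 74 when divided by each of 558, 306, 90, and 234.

N − 74 must be a common multiple of 558, 306, 90, and 234.
558 = 2 × 3^2 × 31
306 = 2 × 3^2 × 17
90 = 2 × 3^2 × 5
234 = 2 × 3^2 × 13
LCM(558, 306, 90, 234) = 2 × 3^2 × 5 × 13 × 17 × 31 = 616590.
Smallest N > 74 is LCM + 74 = 616590 + 74 = 616664.

616664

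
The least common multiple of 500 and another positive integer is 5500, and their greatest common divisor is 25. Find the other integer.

gcd × lcm = product of the two integers, so the other integer is (25 × 5500) / 500 = 275.

275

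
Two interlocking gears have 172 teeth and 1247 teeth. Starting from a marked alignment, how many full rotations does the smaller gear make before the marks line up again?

They are all back at their starting positions together after one LCM of the periods.
172 = 2^2 × 43
1247 = 29 × 43
LCM(172, 1247) = 2^2 × 29 × 43 = 4988.
Rotations for period 172: 4988 / 172 = 29.

29 rotations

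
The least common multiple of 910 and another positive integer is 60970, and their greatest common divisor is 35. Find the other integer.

2345

gcd × lcm = product of the two integers, so the other integer is (35 × 60970) / 910 = 2345.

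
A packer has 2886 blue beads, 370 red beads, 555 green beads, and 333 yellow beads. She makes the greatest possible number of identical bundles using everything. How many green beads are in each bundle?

Number of bundles = gcd(2886, 370, 555, 333).
2886 = 2 × 3 × 13 × 37
370 = 2 × 5 × 37
555 = 3 × 5 × 37
333 = 3^2 × 37
gcd(2886, 370, 555, 333) = 37.
green beads per bundle = 555 / 37 = 15.

15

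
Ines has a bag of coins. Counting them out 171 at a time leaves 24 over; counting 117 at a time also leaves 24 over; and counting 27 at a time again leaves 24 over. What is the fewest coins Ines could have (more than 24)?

N − 24 must be a common multiple of 171, 117, and 27.
171 = 3^2 × 19
117 = 3^2 × 13
27 = 3^3
LCM(171, 117, 27) = 3^3 × 13 × 19 = 6669.
Smallest N > 24 is LCM + 24 = 6669 + 24 = 6693.

6693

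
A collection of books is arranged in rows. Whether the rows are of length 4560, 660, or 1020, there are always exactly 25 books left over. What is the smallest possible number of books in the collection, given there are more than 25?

N − 25 must be a common multiple of 4560, 660, and 1020.
4560 = 2^4 × 3 × 5 × 19
660 = 2^2 × 3 × 5 × 11
1020 = 2^2 × 3 × 5 × 17
LCM(4560, 660, 1020) = 2^4 × 3 × 5 × 11 × 17 × 19 = 852720.
Smallest N > 25 is LCM + 25 = 852720 + 25 = 852745.

852745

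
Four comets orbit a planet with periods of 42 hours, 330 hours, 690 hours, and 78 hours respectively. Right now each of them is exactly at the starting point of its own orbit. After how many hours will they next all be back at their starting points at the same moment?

690690 hours

They coincide at every common multiple of the periods; the first is the LCM.
42 = 2 × 3 × 7
330 = 2 × 3 × 5 × 11
690 = 2 × 3 × 5 × 23
78 = 2 × 3 × 13
LCM(42, 330, 690, 78) = 2 × 3 × 5 × 7 × 11 × 13 × 23 = 690690.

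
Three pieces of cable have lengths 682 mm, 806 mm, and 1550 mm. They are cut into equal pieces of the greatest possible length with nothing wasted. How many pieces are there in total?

49

Piece length = gcd(682, 806, 1550).
682 = 2 × 11 × 31
806 = 2 × 13 × 31
1550 = 2 × 5^2 × 31
gcd(682, 806, 1550) = 2 × 31 = 62.
Total pieces = 682/62 + 806/62 + 1550/62 = 11 + 13 + 25 = 49.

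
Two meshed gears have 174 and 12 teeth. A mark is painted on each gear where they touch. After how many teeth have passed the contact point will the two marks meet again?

348 teeth

They coincide at every common multiple of the periods; the first is the LCM.
174 = 2 × 3 × 29
12 = 2^2 × 3
LCM(174, 12) = 2^2 × 3 × 29 = 348.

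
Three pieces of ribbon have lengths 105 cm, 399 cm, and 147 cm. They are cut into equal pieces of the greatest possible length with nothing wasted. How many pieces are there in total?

Piece length = gcd(105, 399, 147).
105 = 3 × 5 × 7
399 = 3 × 7 × 19
147 = 3 × 7^2
gcd(105, 399, 147) = 3 × 7 = 21.
Total pieces = 105/21 + 399/21 + 147/21 = 5 + 19 + 7 = 31.

31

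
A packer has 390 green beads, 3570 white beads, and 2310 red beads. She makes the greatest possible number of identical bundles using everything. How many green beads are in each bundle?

Number of bundles = gcd(390, 3570, 2310).
390 = 2 × 3 × 5 × 13
3570 = 2 × 3 × 5 × 7 × 17
2310 = 2 × 3 × 5 × 7 × 11
gcd(390, 3570, 2310) = 2 × 3 × 5 = 30.
green beads per bundle = 390 / 30 = 13.

13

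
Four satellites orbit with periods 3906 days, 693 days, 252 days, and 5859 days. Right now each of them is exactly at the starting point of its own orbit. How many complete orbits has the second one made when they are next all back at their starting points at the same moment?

They are all back at their starting positions together after one LCM of the periods.
3906 = 2 × 3^2 × 7 × 31
693 = 3^2 × 7 × 11
252 = 2^2 × 3^2 × 7
5859 = 3^3 × 7 × 31
LCM(3906, 693, 252, 5859) = 2^2 × 3^3 × 7 × 11 × 31 = 257796.
Orbits for period 693: 257796 / 693 = 372.

372 orbits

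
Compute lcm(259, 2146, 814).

259 = 7 × 37
2146 = 2 × 29 × 37
814 = 2 × 11 × 37
LCM(259, 2146, 814) = 2 × 7 × 11 × 29 × 37 = 165242.

165242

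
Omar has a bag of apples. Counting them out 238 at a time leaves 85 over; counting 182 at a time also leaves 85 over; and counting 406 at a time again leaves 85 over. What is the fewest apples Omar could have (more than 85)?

89811

N − 85 must be a common multiple of 238, 182, and 406.
238 = 2 × 7 × 17
182 = 2 × 7 × 13
406 = 2 × 7 × 29
LCM(238, 182, 406) = 2 × 7 × 13 × 17 × 29 = 89726.
Smallest N > 85 is LCM + 85 = 89726 + 85 = 89811.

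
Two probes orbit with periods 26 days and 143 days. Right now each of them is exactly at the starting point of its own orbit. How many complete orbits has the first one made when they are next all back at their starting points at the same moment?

All finish a whole number of cycles simultaneously at t = LCM of the periods.
26 = 2 × 13
143 = 11 × 13
LCM(26, 143) = 2 × 11 × 13 = 286.
Orbits for period 26: 286 / 26 = 11.

11 orbits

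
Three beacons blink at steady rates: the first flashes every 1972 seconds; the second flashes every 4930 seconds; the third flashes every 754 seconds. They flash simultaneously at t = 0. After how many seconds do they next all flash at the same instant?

The first simultaneous occurrence is after LCM of the individual periods.
1972 = 2^2 × 17 × 29
4930 = 2 × 5 × 17 × 29
754 = 2 × 13 × 29
LCM(1972, 4930, 754) = 2^2 × 5 × 13 × 17 × 29 = 128180.

128180 seconds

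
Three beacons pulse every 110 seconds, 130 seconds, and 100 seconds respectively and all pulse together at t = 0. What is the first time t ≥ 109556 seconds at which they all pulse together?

Joint pulses occur at multiples of LCM(110, 130, 100).
110 = 2 × 5 × 11
130 = 2 × 5 × 13
100 = 2^2 × 5^2
LCM(110, 130, 100) = 2^2 × 5^2 × 11 × 13 = 14300.
Smallest multiple of 14300 that is ≥ 109556: ⌈109556/14300⌉ × 14300 = 8 × 14300 = 114400.

114400 seconds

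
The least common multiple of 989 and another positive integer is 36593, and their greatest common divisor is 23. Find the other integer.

851

gcd × lcm = product of the two integers, so the other integer is (23 × 36593) / 989 = 851.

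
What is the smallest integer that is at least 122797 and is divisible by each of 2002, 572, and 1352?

The integer must be a common multiple of 2002, 572, and 1352, so a multiple of their LCM.
2002 = 2 × 7 × 11 × 13
572 = 2^2 × 11 × 13
1352 = 2^3 × 13^2
LCM(2002, 572, 1352) = 2^3 × 7 × 11 × 13^2 = 104104.
Smallest multiple of 104104 that is ≥ 122797: ⌈122797/104104⌉ × 104104 = 2 × 104104 = 208208.

208208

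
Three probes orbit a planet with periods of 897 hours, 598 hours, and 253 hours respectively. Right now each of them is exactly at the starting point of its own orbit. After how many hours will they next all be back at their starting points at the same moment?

19734 hours

The first simultaneous occurrence is after LCM of the individual periods.
897 = 3 × 13 × 23
598 = 2 × 13 × 23
253 = 11 × 23
LCM(897, 598, 253) = 2 × 3 × 11 × 13 × 23 = 19734.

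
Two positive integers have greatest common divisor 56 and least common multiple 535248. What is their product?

29973888

For any two positive integers, gcd × lcm = product = 56 × 535248 = 29973888.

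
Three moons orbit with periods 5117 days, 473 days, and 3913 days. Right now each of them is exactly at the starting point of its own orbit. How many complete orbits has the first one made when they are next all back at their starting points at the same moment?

143 orbits

They are all back at their starting positions together after one LCM of the periods.
5117 = 7 × 17 × 43
473 = 11 × 43
3913 = 7 × 13 × 43
LCM(5117, 473, 3913) = 7 × 11 × 13 × 17 × 43 = 731731.
Orbits for period 5117: 731731 / 5117 = 143.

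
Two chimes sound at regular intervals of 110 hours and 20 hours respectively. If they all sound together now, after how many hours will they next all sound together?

The first simultaneous occurrence is after LCM of the individual periods.
110 = 2 × 5 × 11
20 = 2^2 × 5
LCM(110, 20) = 2^2 × 5 × 11 = 220.

220 hours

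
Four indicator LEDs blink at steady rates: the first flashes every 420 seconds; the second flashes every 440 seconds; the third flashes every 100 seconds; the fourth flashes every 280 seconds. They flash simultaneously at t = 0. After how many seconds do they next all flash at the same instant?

We need the least common multiple of the intervals.
420 = 2^2 × 3 × 5 × 7
440 = 2^3 × 5 × 11
100 = 2^2 × 5^2
280 = 2^3 × 5 × 7
LCM(420, 440, 100, 280) = 2^3 × 3 × 5^2 × 7 × 11 = 46200.

46200 seconds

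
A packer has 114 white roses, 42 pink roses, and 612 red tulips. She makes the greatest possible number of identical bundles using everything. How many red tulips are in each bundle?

102

Number of bundles = gcd(114, 42, 612).
114 = 2 × 3 × 19
42 = 2 × 3 × 7
612 = 2^2 × 3^2 × 17
gcd(114, 42, 612) = 2 × 3 = 6.
red tulips per bundle = 612 / 6 = 102.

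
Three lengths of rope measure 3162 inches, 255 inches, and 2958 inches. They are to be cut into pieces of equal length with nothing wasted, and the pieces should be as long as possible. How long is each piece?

Each piece length must divide every original length, so the longest possible is gcd(3162, 255, 2958).
3162 = 2 × 3 × 17 × 31
255 = 3 × 5 × 17
2958 = 2 × 3 × 17 × 29
gcd(3162, 255, 2958) = 3 × 17 = 51.

51 inches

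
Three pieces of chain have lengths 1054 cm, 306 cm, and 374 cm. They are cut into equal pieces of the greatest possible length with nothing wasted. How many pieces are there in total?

Piece length = gcd(1054, 306, 374).
1054 = 2 × 17 × 31
306 = 2 × 3^2 × 17
374 = 2 × 11 × 17
gcd(1054, 306, 374) = 2 × 17 = 34.
Total pieces = 1054/34 + 306/34 + 374/34 = 31 + 9 + 11 = 51.

51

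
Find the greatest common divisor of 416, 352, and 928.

416 = 2^5 × 13
352 = 2^5 × 11
928 = 2^5 × 29
gcd(416, 352, 928) = 2^5 = 32.

32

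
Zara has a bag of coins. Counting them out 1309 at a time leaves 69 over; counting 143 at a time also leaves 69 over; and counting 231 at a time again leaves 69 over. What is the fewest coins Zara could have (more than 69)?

N − 69 must be a common multiple of 1309, 143, and 231.
1309 = 7 × 11 × 17
143 = 11 × 13
231 = 3 × 7 × 11
LCM(1309, 143, 231) = 3 × 7 × 11 × 13 × 17 = 51051.
Smallest N > 69 is LCM + 69 = 51051 + 69 = 51120.

51120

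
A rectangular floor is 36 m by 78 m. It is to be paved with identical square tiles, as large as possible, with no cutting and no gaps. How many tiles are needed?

78

Tile side = gcd(36, 78).
36 = 2^2 × 3^2
78 = 2 × 3 × 13
gcd(36, 78) = 2 × 3 = 6.
Tiles: (36/6) × (78/6) = 6 × 13 = 78.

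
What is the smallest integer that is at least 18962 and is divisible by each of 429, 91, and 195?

30030

The integer must be a common multiple of 429, 91, and 195, so a multiple of their LCM.
429 = 3 × 11 × 13
91 = 7 × 13
195 = 3 × 5 × 13
LCM(429, 91, 195) = 3 × 5 × 7 × 11 × 13 = 15015.
Smallest multiple of 15015 that is ≥ 18962: ⌈18962/15015⌉ × 15015 = 2 × 15015 = 30030.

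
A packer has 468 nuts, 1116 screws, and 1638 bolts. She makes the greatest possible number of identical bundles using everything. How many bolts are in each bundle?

Number of bundles = gcd(468, 1116, 1638).
468 = 2^2 × 3^2 × 13
1116 = 2^2 × 3^2 × 31
1638 = 2 × 3^2 × 7 × 13
gcd(468, 1116, 1638) = 2 × 3^2 = 18.
bolts per bundle = 1638 / 18 = 91.

91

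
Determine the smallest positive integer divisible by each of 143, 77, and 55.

5005

143 = 11 × 13
77 = 7 × 11
55 = 5 × 11
LCM(143, 77, 55) = 5 × 7 × 11 × 13 = 5005.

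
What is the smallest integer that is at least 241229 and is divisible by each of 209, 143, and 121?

268983

The integer must be a common multiple of 209, 143, and 121, so a multiple of their LCM.
209 = 11 × 19
143 = 11 × 13
121 = 11^2
LCM(209, 143, 121) = 11^2 × 13 × 19 = 29887.
Smallest multiple of 29887 that is ≥ 241229: ⌈241229/29887⌉ × 29887 = 9 × 29887 = 268983.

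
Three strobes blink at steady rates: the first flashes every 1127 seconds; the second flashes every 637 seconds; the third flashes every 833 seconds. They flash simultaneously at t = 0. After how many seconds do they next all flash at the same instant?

249067 seconds

They coincide at every common multiple of the periods; the first is the LCM.
1127 = 7^2 × 23
637 = 7^2 × 13
833 = 7^2 × 17
LCM(1127, 637, 833) = 7^2 × 13 × 17 × 23 = 249067.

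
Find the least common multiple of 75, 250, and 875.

5250

75 = 3 × 5^2
250 = 2 × 5^3
875 = 5^3 × 7
LCM(75, 250, 875) = 2 × 3 × 5^3 × 7 = 5250.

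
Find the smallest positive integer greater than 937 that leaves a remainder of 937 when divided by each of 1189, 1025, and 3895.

N − 937 must be a common multiple of 1189, 1025, and 3895.
1189 = 29 × 41
1025 = 5^2 × 41
3895 = 5 × 19 × 41
LCM(1189, 1025, 3895) = 5^2 × 19 × 29 × 41 = 564775.
Smallest N > 937 is LCM + 937 = 564775 + 937 = 565712.

565712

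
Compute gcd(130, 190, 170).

10

130 = 2 × 5 × 13
190 = 2 × 5 × 19
170 = 2 × 5 × 17
gcd(130, 190, 170) = 2 × 5 = 10.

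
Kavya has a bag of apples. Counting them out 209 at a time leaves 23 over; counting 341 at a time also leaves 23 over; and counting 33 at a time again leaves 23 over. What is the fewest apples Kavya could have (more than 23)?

19460

N − 23 must be a common multiple of 209, 341, and 33.
209 = 11 × 19
341 = 11 × 31
33 = 3 × 11
LCM(209, 341, 33) = 3 × 11 × 19 × 31 = 19437.
Smallest N > 23 is LCM + 23 = 19437 + 23 = 19460.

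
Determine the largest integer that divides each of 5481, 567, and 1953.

63

5481 = 3^3 × 7 × 29
567 = 3^4 × 7
1953 = 3^2 × 7 × 31
gcd(5481, 567, 1953) = 3^2 × 7 = 63.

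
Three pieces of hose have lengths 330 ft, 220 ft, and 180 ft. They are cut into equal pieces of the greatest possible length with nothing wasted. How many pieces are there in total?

73

Piece length = gcd(330, 220, 180).
330 = 2 × 3 × 5 × 11
220 = 2^2 × 5 × 11
180 = 2^2 × 3^2 × 5
gcd(330, 220, 180) = 2 × 5 = 10.
Total pieces = 330/10 + 220/10 + 180/10 = 33 + 22 + 18 = 73.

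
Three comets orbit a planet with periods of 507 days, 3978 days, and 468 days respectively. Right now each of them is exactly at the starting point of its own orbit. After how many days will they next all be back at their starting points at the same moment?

103428 days

The first simultaneous occurrence is after LCM of the individual periods.
507 = 3 × 13^2
3978 = 2 × 3^2 × 13 × 17
468 = 2^2 × 3^2 × 13
LCM(507, 3978, 468) = 2^2 × 3^2 × 13^2 × 17 = 103428.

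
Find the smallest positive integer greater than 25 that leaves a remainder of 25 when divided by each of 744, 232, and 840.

755185

N − 25 must be a common multiple of 744, 232, and 840.
744 = 2^3 × 3 × 31
232 = 2^3 × 29
840 = 2^3 × 3 × 5 × 7
LCM(744, 232, 840) = 2^3 × 3 × 5 × 7 × 29 × 31 = 755160.
Smallest N > 25 is LCM + 25 = 755160 + 25 = 755185.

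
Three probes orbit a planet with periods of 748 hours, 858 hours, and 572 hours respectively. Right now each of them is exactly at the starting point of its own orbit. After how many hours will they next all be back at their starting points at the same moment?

They coincide at every common multiple of the periods; the first is the LCM.
748 = 2^2 × 11 × 17
858 = 2 × 3 × 11 × 13
572 = 2^2 × 11 × 13
LCM(748, 858, 572) = 2^2 × 3 × 11 × 13 × 17 = 29172.

29172 hours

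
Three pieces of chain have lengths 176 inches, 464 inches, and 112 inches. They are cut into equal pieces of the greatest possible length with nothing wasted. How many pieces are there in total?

47

Piece length = gcd(176, 464, 112).
176 = 2^4 × 11
464 = 2^4 × 29
112 = 2^4 × 7
gcd(176, 464, 112) = 2^4 = 16.
Total pieces = 176/16 + 464/16 + 112/16 = 11 + 29 + 7 = 47.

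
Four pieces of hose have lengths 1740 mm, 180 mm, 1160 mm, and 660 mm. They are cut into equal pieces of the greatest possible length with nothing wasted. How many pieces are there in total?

187

Piece length = gcd(1740, 180, 1160, 660).
1740 = 2^2 × 3 × 5 × 29
180 = 2^2 × 3^2 × 5
1160 = 2^3 × 5 × 29
660 = 2^2 × 3 × 5 × 11
gcd(1740, 180, 1160, 660) = 2^2 × 5 = 20.
Total pieces = 1740/20 + 180/20 + 1160/20 + 660/20 = 87 + 9 + 58 + 33 = 187.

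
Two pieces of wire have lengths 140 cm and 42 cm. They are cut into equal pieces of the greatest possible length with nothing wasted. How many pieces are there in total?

Piece length = gcd(140, 42).
140 = 2^2 × 5 × 7
42 = 2 × 3 × 7
gcd(140, 42) = 2 × 7 = 14.
Total pieces = 140/14 + 42/14 = 10 + 3 = 13.

13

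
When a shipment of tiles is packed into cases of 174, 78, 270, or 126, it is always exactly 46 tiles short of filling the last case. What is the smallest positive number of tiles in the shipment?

712484

Being 46 short of a full case of size k means N ≡ −46 (mod k), i.e. N + 46 is a multiple of each size.
174 = 2 × 3 × 29
78 = 2 × 3 × 13
270 = 2 × 3^3 × 5
126 = 2 × 3^2 × 7
LCM(174, 78, 270, 126) = 2 × 3^3 × 5 × 7 × 13 × 29 = 712530.
Smallest positive N is 712530 − 46 = 712484.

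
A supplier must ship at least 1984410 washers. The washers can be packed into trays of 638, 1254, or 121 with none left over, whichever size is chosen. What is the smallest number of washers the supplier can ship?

2000130

The number of washers must be a common multiple of 638, 1254, and 121, so a multiple of their LCM.
638 = 2 × 11 × 29
1254 = 2 × 3 × 11 × 19
121 = 11^2
LCM(638, 1254, 121) = 2 × 3 × 11^2 × 19 × 29 = 400026.
Smallest multiple of 400026 that is ≥ 1984410: ⌈1984410/400026⌉ × 400026 = 5 × 400026 = 2000130.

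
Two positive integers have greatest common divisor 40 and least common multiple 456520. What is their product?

18260800

For any two positive integers, gcd × lcm = product = 40 × 456520 = 18260800.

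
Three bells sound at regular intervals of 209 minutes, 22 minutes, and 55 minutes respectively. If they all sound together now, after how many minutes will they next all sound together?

2090 minutes

They coincide at every common multiple of the periods; the first is the LCM.
209 = 11 × 19
22 = 2 × 11
55 = 5 × 11
LCM(209, 22, 55) = 2 × 5 × 11 × 19 = 2090.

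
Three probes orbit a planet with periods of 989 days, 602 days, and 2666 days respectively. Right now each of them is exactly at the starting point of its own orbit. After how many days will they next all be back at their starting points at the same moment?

429226 days

The first simultaneous occurrence is after LCM of the individual periods.
989 = 23 × 43
602 = 2 × 7 × 43
2666 = 2 × 31 × 43
LCM(989, 602, 2666) = 2 × 7 × 23 × 31 × 43 = 429226.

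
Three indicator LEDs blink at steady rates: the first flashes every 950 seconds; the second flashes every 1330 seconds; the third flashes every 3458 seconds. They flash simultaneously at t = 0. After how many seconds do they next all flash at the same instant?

They coincide at every common multiple of the periods; the first is the LCM.
950 = 2 × 5^2 × 19
1330 = 2 × 5 × 7 × 19
3458 = 2 × 7 × 13 × 19
LCM(950, 1330, 3458) = 2 × 5^2 × 7 × 13 × 19 = 86450.

86450 seconds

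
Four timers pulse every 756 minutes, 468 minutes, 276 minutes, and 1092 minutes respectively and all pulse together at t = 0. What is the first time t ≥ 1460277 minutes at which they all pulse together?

Joint pulses occur at multiples of LCM(756, 468, 276, 1092).
756 = 2^2 × 3^3 × 7
468 = 2^2 × 3^2 × 13
276 = 2^2 × 3 × 23
1092 = 2^2 × 3 × 7 × 13
LCM(756, 468, 276, 1092) = 2^2 × 3^3 × 7 × 13 × 23 = 226044.
Smallest multiple of 226044 that is ≥ 1460277: ⌈1460277/226044⌉ × 226044 = 7 × 226044 = 1582308.

1582308 minutes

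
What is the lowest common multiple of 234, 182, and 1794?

234 = 2 × 3^2 × 13
182 = 2 × 7 × 13
1794 = 2 × 3 × 13 × 23
LCM(234, 182, 1794) = 2 × 3^2 × 7 × 13 × 23 = 37674.

37674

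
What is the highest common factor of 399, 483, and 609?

21

399 = 3 × 7 × 19
483 = 3 × 7 × 23
609 = 3 × 7 × 29
gcd(399, 483, 609) = 3 × 7 = 21.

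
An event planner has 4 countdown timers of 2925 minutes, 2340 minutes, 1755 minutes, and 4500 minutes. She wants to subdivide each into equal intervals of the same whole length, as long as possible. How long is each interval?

The interval must divide each timer length; the longest such is the gcd.
2925 = 3^2 × 5^2 × 13
2340 = 2^2 × 3^2 × 5 × 13
1755 = 3^3 × 5 × 13
4500 = 2^2 × 3^2 × 5^3
gcd(2925, 2340, 1755, 4500) = 3^2 × 5 = 45.

45 minutes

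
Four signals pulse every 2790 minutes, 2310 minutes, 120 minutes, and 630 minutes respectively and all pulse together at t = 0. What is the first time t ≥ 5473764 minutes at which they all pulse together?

Joint pulses occur at multiples of LCM(2790, 2310, 120, 630).
2790 = 2 × 3^2 × 5 × 31
2310 = 2 × 3 × 5 × 7 × 11
120 = 2^3 × 3 × 5
630 = 2 × 3^2 × 5 × 7
LCM(2790, 2310, 120, 630) = 2^3 × 3^2 × 5 × 7 × 11 × 31 = 859320.
Smallest multiple of 859320 that is ≥ 5473764: ⌈5473764/859320⌉ × 859320 = 7 × 859320 = 6015240.

6015240 minutes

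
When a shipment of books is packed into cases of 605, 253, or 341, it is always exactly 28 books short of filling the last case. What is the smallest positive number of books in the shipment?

Being 28 short of a full case of size k means N ≡ −28 (mod k), i.e. N + 28 is a multiple of each size.
605 = 5 × 11^2
253 = 11 × 23
341 = 11 × 31
LCM(605, 253, 341) = 5 × 11^2 × 23 × 31 = 431365.
Smallest positive N is 431365 − 28 = 431337.

431337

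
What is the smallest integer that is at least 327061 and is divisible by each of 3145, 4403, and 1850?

440300

The integer must be a common multiple of 3145, 4403, and 1850, so a multiple of their LCM.
3145 = 5 × 17 × 37
4403 = 7 × 17 × 37
1850 = 2 × 5^2 × 37
LCM(3145, 4403, 1850) = 2 × 5^2 × 7 × 17 × 37 = 220150.
Smallest multiple of 220150 that is ≥ 327061: ⌈327061/220150⌉ × 220150 = 2 × 220150 = 440300.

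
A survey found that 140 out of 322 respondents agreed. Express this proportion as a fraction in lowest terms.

10/23

140 = 2^2 × 5 × 7
322 = 2 × 7 × 23
gcd(140, 322) = 2 × 7 = 14.
Divide numerator and denominator by 14: 140/322 = 10/23.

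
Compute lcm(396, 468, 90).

396 = 2^2 × 3^2 × 11
468 = 2^2 × 3^2 × 13
90 = 2 × 3^2 × 5
LCM(396, 468, 90) = 2^2 × 3^2 × 5 × 11 × 13 = 25740.

25740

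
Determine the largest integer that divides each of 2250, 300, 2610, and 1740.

2250 = 2 × 3^2 × 5^3
300 = 2^2 × 3 × 5^2
2610 = 2 × 3^2 × 5 × 29
1740 = 2^2 × 3 × 5 × 29
gcd(2250, 300, 2610, 1740) = 2 × 3 × 5 = 30.

30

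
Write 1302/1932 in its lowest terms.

1302 = 2 × 3 × 7 × 31
1932 = 2^2 × 3 × 7 × 23
gcd(1302, 1932) = 2 × 3 × 7 = 42.
Divide numerator and denominator by 42: 1302/1932 = 31/46.

31/46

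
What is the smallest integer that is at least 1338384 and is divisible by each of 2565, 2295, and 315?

The integer must be a common multiple of 2565, 2295, and 315, so a multiple of their LCM.
2565 = 3^3 × 5 × 19
2295 = 3^3 × 5 × 17
315 = 3^2 × 5 × 7
LCM(2565, 2295, 315) = 3^3 × 5 × 7 × 17 × 19 = 305235.
Smallest multiple of 305235 that is ≥ 1338384: ⌈1338384/305235⌉ × 305235 = 5 × 305235 = 1526175.

1526175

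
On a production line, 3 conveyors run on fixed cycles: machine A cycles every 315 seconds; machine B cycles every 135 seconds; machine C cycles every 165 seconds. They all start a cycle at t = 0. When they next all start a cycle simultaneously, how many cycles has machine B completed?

77 cycles

The first common completion time is the LCM of the periods.
315 = 3^2 × 5 × 7
135 = 3^3 × 5
165 = 3 × 5 × 11
LCM(315, 135, 165) = 3^3 × 5 × 7 × 11 = 10395.
Cycles for period 135: 10395 / 135 = 77.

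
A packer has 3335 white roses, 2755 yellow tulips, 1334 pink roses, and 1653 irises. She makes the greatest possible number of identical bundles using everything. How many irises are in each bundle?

57

Number of bundles = gcd(3335, 2755, 1334, 1653).
3335 = 5 × 23 × 29
2755 = 5 × 19 × 29
1334 = 2 × 23 × 29
1653 = 3 × 19 × 29
gcd(3335, 2755, 1334, 1653) = 29.
irises per bundle = 1653 / 29 = 57.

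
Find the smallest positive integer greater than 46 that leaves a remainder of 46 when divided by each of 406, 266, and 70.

38616

N − 46 must be a common multiple of 406, 266, and 70.
406 = 2 × 7 × 29
266 = 2 × 7 × 19
70 = 2 × 5 × 7
LCM(406, 266, 70) = 2 × 5 × 7 × 19 × 29 = 38570.
Smallest N > 46 is LCM + 46 = 38570 + 46 = 38616.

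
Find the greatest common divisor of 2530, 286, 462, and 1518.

22

2530 = 2 × 5 × 11 × 23
286 = 2 × 11 × 13
462 = 2 × 3 × 7 × 11
1518 = 2 × 3 × 11 × 23
gcd(2530, 286, 462, 1518) = 2 × 11 = 22.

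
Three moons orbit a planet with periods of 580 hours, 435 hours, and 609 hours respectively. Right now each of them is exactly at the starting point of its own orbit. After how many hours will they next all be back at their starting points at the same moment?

12180 hours

We need the least common multiple of the intervals.
580 = 2^2 × 5 × 29
435 = 3 × 5 × 29
609 = 3 × 7 × 29
LCM(580, 435, 609) = 2^2 × 3 × 5 × 7 × 29 = 12180.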